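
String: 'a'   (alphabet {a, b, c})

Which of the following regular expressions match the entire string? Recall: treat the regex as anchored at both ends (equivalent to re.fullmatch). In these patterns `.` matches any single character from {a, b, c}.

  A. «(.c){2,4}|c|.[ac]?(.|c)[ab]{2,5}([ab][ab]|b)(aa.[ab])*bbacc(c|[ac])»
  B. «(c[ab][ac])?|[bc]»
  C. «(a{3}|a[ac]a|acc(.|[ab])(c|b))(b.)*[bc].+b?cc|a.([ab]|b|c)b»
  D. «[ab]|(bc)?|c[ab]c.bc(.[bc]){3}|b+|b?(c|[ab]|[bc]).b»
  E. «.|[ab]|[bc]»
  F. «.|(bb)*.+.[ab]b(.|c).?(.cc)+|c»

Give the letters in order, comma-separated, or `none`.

A → no match
B → no match
C → no match
D → match
E → match
F → match

D, E, F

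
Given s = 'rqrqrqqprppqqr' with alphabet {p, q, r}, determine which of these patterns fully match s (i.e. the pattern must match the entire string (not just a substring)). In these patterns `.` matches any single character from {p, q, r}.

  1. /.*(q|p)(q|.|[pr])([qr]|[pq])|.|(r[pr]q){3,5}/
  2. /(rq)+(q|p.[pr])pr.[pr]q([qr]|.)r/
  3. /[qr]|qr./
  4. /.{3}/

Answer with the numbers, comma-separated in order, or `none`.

1 → match
2 → match
3 → no match
4 → no match

1, 2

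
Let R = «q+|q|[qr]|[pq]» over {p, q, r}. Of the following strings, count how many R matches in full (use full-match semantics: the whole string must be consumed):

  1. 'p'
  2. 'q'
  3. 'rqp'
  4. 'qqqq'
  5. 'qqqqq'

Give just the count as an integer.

1 → match
2 → match
3 → no match
4 → match
5 → match
Total matched: 4

4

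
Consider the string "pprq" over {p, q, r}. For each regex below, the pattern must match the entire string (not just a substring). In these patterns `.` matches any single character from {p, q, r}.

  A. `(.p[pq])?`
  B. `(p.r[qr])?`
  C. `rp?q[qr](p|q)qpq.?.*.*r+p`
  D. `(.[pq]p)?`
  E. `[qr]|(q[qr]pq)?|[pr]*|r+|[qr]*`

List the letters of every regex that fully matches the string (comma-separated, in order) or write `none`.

B

A → no match
B → match
C → no match — must start with "r"
D → no match
E → no match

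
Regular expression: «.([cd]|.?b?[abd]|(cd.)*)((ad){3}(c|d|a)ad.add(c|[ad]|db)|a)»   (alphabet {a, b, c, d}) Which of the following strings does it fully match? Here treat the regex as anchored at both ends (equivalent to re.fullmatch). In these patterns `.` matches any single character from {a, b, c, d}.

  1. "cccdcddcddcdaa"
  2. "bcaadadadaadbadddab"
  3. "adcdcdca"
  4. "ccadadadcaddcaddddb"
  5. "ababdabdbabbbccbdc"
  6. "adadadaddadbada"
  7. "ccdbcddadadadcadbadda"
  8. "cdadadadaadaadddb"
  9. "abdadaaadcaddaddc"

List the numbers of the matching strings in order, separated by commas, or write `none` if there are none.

1 → no match
2 → no match
3 → no match
4 → no match
5 → no match
6 → no match
7 → match
8 → match
9 → no match

7, 8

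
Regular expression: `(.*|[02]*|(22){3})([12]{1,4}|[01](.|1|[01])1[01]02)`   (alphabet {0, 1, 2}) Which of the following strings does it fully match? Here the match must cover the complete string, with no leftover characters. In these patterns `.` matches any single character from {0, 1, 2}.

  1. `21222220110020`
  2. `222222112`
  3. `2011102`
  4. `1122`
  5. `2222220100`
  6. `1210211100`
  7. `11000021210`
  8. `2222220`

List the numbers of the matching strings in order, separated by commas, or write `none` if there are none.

1 → no match
2. `222222112` → match
3. `2011102` → match
4. `1122` → match
5. `2222220100` → no match
6. `1210211100` → no match
7. `11000021210` → no match
8. `2222220` → no match

2, 3, 4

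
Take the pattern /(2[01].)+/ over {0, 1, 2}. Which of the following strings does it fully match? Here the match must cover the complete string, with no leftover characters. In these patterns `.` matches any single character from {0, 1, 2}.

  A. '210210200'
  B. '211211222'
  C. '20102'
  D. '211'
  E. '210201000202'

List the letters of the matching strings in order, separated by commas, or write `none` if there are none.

A, D

A → match
B → no match
C → no match
D → match
E → no match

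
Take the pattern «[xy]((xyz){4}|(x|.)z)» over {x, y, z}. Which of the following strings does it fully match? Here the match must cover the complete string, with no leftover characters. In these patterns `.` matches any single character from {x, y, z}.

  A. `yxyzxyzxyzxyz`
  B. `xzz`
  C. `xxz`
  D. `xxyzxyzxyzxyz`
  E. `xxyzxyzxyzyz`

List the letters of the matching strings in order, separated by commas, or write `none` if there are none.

A → match
B → match
C → match
D → match
E → no match

A, B, C, D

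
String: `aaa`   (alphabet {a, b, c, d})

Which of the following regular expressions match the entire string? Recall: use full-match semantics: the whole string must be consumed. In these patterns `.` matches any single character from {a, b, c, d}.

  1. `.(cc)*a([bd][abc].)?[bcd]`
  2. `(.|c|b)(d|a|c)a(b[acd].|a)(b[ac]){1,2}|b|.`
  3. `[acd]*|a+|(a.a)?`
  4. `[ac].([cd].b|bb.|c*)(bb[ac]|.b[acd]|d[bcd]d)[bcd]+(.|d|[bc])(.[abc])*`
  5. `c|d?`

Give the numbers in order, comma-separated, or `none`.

3

1 → no match
2 → no match
3 → match
4 → no match
5 → no match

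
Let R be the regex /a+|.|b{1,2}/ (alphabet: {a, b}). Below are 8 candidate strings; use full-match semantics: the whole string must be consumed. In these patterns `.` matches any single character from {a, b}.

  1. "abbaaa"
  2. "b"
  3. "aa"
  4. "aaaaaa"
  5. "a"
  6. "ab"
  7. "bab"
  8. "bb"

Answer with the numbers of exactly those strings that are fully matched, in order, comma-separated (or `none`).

2, 3, 4, 5, 8

1. "abbaaa" → no match
2. "b" → match
3. "aa" → match
4. "aaaaaa" → match
5. "a" → match
6. "ab" → no match
7. "bab" → no match
8. "bb" → match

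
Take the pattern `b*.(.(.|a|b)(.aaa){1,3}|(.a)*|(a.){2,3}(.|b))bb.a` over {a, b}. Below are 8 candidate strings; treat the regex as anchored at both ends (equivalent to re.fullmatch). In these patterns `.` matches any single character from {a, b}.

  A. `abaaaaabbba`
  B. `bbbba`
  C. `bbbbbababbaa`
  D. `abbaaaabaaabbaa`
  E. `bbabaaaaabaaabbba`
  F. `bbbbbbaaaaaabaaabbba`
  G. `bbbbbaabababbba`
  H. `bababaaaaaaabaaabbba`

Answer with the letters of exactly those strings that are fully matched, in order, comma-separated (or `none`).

A, B, C, D, E, F, G, H

A → match
B → match
C → match
D → match
E → match
F → match
G → match
H → match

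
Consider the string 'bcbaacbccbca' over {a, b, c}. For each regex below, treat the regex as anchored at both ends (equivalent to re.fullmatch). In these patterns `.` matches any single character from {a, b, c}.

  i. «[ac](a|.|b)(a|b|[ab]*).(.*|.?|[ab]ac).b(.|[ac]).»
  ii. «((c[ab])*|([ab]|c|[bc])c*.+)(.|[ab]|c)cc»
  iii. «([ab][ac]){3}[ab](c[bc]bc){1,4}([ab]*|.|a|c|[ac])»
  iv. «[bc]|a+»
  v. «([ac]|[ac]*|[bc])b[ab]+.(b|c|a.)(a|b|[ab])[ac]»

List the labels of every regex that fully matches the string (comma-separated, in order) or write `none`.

i → no match
ii → no match — must end with 'cc'
iii → match
iv → no match
v → no match

iii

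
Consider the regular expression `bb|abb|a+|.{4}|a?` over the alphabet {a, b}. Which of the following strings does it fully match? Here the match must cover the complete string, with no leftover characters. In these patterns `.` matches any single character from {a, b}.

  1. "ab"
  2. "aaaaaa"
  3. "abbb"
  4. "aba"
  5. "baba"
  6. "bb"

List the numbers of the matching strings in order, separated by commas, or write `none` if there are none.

1 → no match
2 → match
3 → match
4 → no match
5 → match
6 → match

2, 3, 5, 6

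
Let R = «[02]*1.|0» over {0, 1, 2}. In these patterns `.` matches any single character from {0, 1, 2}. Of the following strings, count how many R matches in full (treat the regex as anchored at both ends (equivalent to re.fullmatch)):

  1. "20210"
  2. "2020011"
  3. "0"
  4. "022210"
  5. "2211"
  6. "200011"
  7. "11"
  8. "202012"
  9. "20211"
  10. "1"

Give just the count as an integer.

1 → match
2 → match
3 → match
4 → match
5 → match
6 → match
7 → match
8 → match
9 → match
10 → no match
Total matched: 9

9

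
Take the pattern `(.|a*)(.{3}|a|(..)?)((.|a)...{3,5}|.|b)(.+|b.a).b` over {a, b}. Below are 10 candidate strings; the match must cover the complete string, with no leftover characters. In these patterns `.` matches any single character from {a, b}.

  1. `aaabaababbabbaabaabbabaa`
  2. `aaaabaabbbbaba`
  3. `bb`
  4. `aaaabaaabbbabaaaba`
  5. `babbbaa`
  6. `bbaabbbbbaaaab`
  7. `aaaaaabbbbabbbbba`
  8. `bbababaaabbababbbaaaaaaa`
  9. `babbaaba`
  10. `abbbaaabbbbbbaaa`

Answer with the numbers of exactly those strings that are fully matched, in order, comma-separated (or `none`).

6

1 → no match — must end with `b`
2 → no match — must end with `b`
3 → no match
4 → no match — must end with `b`
5 → no match — must end with `b`
6 → match
7 → no match — must end with `b`
8 → no match — must end with `b`
9 → no match — must end with `b`
10 → no match — must end with `b`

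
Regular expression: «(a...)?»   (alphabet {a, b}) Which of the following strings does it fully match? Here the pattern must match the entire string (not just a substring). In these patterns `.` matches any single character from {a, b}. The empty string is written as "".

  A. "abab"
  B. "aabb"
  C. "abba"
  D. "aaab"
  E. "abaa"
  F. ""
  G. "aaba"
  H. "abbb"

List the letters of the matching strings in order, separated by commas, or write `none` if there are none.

A, B, C, D, E, F, G, H

A → match
B → match
C → match
D → match
E → match
F → match
G → match
H → match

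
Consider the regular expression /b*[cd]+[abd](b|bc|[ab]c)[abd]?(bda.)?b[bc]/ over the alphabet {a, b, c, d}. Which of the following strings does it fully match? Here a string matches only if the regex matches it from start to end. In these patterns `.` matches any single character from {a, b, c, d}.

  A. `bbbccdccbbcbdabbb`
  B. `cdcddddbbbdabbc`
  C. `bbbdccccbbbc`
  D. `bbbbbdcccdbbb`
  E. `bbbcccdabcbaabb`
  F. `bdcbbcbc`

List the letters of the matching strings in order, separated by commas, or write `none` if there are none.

A → match
B → match
C. `bbbdccccbbbc` → match
D → match
E → no match
F. `bdcbbcbc` → match

A, B, C, D, F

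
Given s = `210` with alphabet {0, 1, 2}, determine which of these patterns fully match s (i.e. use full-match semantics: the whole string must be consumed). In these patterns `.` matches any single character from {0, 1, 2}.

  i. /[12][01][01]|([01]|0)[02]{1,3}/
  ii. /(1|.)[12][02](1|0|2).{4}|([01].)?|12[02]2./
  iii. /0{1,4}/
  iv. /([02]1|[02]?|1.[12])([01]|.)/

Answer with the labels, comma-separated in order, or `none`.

i → match
ii → no match
iii → no match — must start with `0`
iv → match

i, iv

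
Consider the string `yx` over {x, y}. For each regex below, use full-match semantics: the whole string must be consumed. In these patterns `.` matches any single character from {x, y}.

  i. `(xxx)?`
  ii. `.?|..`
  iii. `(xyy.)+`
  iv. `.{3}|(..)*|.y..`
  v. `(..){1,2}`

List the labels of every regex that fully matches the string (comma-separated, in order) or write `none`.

ii, iv, v

i → no match
ii → match
iii → no match — must start with `xyy`
iv → match
v → match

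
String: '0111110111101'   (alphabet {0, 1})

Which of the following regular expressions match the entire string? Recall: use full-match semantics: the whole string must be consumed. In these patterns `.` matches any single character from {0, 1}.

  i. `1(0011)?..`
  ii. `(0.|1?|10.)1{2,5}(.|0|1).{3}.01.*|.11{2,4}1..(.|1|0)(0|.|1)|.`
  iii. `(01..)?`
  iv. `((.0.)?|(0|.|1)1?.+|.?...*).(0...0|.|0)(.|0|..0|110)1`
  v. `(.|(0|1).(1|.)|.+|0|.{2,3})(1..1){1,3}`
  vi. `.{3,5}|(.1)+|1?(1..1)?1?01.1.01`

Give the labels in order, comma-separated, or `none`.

ii, iv, v

i → no match — must start with '1'
ii → match
iii → no match
iv → match
v → match
vi → no match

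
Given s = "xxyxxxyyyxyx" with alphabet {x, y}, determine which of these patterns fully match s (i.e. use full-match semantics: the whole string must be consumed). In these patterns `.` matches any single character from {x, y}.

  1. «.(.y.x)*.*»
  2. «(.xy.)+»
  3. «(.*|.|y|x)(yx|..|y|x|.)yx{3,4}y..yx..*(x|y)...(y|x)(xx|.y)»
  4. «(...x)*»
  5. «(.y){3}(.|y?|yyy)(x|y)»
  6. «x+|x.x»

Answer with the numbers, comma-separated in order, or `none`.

1 → match
2 → match
3 → no match
4 → no match
5 → no match
6 → no match

1, 2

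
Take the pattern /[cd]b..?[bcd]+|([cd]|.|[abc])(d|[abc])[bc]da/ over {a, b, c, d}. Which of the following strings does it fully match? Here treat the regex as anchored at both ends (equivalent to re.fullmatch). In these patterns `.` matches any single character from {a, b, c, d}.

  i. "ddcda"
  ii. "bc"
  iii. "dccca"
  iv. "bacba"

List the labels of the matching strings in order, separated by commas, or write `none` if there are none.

i → match
ii → no match
iii → no match
iv → no match

i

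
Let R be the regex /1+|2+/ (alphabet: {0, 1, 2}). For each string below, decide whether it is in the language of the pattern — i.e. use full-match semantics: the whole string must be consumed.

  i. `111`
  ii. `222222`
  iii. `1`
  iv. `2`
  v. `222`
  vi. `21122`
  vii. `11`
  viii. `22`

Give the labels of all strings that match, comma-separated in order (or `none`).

i, ii, iii, iv, v, vii, viii

i → match
ii → match
iii → match
iv → match
v → match
vi → no match
vii → match
viii → match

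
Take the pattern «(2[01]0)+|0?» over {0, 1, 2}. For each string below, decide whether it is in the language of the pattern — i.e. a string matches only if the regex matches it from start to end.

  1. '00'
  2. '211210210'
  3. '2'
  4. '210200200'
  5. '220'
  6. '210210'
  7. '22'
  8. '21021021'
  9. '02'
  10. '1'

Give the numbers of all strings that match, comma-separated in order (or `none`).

4, 6

1 → no match
2 → no match
3 → no match
4 → match
5 → no match
6 → match
7 → no match
8 → no match
9 → no match
10 → no match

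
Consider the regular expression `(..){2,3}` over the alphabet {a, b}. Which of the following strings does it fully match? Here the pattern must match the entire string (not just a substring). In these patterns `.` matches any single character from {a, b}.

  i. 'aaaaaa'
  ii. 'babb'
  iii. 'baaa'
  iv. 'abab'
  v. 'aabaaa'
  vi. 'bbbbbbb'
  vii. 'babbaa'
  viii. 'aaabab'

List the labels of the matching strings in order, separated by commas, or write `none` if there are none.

i, ii, iii, iv, v, vii, viii

i → match
ii → match
iii → match
iv → match
v → match
vi → no match
vii → match
viii → match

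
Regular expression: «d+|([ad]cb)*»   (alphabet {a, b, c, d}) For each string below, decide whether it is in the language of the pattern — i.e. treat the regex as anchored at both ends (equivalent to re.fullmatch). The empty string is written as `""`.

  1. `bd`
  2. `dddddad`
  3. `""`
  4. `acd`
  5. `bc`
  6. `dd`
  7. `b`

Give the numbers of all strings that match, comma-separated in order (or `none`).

1. `bd` → no match
2. `dddddad` → no match
3. `""` → match
4. `acd` → no match
5. `bc` → no match
6. `dd` → match
7. `b` → no match

3, 6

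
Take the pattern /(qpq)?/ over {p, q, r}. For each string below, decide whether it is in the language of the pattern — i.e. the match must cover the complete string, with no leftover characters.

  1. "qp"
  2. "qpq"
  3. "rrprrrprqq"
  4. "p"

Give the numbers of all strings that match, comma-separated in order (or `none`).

1 → no match
2 → match
3 → no match
4 → no match

2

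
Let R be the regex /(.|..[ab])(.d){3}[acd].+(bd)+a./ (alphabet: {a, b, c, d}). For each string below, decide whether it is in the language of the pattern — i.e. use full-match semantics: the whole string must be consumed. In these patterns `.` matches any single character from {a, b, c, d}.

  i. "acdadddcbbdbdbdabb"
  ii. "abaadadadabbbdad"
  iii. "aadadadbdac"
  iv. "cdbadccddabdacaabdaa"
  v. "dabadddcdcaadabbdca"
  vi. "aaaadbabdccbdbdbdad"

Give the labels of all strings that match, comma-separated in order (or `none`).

ii

i → no match
ii → match
iii → no match
iv → no match
v → no match
vi → no match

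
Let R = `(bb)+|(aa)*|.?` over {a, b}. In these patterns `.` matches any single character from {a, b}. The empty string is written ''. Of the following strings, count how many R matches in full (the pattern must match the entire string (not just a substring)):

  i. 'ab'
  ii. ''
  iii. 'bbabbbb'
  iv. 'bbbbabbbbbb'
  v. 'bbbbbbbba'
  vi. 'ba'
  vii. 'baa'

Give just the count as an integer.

1

i. 'ab' → no match
ii. '' → match
iii. 'bbabbbb' → no match
iv. 'bbbbabbbbbb' → no match
v. 'bbbbbbbba' → no match
vi. 'ba' → no match
vii. 'baa' → no match
Total matched: 1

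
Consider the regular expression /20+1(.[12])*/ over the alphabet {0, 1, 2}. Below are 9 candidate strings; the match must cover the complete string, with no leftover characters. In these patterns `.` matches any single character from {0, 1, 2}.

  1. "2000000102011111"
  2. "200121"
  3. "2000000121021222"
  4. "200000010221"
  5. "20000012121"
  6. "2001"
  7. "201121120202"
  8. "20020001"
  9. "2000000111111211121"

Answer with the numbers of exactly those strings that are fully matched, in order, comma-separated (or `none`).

1 → match
2 → match
3 → match
4 → match
5 → match
6 → match
7 → no match
8 → no match
9 → no match

1, 2, 3, 4, 5, 6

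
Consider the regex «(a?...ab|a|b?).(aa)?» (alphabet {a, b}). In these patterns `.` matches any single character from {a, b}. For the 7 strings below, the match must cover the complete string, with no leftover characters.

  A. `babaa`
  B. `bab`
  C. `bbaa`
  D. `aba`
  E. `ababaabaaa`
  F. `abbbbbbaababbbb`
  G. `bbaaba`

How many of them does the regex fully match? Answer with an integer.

2

A → no match
B → no match
C → match
D → no match
E → no match
F → no match
G → match
Total matched: 2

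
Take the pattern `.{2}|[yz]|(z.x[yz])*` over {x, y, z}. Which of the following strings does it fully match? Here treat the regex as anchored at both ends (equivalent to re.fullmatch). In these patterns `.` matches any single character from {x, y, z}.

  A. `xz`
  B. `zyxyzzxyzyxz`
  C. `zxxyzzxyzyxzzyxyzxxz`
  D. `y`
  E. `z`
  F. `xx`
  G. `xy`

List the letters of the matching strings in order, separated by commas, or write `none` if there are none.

A, B, C, D, E, F, G

A → match
B → match
C → match
D → match
E → match
F → match
G → match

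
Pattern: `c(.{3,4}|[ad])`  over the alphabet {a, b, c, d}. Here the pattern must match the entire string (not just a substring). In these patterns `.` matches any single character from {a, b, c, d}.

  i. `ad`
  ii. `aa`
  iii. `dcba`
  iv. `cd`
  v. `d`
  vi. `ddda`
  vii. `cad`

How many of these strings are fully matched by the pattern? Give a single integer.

i → no match — must start with `c`
ii → no match — must start with `c`
iii → no match — must start with `c`
iv → match
v → no match — must start with `c`
vi → no match — must start with `c`
vii → no match
Total matched: 1

1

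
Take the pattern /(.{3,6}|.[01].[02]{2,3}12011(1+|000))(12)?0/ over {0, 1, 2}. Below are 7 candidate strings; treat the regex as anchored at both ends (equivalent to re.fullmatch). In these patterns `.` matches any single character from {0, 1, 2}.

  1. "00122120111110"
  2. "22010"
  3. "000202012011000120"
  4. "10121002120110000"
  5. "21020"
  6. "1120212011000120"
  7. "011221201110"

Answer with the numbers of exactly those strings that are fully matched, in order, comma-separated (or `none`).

1, 2, 5, 6, 7

1 → match
2 → match
3 → no match
4 → no match
5 → match
6 → match
7 → match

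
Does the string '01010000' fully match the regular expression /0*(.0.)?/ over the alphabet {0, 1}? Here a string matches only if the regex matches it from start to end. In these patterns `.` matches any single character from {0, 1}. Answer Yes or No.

No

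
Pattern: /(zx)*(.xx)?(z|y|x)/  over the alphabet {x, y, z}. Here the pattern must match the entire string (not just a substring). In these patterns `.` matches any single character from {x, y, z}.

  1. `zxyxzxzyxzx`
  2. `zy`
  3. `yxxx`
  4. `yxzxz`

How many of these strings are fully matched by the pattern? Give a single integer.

1. `zxyxzxzyxzx` → no match
2. `zy` → no match
3. `yxxx` → match
4. `yxzxz` → no match
Total matched: 1

1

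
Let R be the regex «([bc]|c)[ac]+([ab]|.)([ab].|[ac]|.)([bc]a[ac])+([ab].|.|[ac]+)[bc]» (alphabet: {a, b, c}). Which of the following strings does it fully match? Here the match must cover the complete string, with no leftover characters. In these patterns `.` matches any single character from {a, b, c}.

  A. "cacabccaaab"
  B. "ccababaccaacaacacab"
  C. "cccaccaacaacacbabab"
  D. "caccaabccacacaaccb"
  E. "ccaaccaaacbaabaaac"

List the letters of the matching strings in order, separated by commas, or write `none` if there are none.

A → match
B → match
C → no match
D → match
E → match

A, B, D, E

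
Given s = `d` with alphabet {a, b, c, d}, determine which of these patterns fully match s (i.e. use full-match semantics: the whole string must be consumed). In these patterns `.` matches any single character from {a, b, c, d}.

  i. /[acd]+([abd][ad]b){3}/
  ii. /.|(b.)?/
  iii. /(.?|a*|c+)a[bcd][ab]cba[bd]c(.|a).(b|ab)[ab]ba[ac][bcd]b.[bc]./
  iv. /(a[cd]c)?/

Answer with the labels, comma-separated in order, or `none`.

i → no match — must end with `b`
ii → match
iii → no match
iv → no match

ii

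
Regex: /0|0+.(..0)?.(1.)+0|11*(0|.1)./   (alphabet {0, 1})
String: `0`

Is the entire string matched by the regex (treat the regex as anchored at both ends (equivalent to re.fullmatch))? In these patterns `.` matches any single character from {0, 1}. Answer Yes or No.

Yes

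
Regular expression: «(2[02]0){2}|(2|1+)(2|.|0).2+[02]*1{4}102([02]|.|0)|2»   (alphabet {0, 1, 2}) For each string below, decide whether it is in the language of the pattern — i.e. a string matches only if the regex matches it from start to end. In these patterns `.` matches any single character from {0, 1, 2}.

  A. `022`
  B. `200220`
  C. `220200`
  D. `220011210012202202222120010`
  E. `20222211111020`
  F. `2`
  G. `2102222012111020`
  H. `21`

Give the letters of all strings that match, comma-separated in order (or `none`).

A → no match
B → match
C → match
D → no match
E → match
F → match
G → no match
H → no match

B, C, E, F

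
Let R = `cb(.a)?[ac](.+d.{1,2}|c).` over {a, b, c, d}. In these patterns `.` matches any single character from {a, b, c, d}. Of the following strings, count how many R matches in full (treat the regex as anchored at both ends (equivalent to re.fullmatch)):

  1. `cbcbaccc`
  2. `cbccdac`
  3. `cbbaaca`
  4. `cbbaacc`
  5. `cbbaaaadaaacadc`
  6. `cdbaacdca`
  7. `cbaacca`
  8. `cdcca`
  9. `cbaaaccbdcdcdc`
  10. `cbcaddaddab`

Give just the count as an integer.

1 → no match
2 → match
3 → match
4 → match
5 → no match
6 → no match — must start with `cb`
7 → match
8 → no match — must start with `cb`
9 → match
10 → match
Total matched: 6

6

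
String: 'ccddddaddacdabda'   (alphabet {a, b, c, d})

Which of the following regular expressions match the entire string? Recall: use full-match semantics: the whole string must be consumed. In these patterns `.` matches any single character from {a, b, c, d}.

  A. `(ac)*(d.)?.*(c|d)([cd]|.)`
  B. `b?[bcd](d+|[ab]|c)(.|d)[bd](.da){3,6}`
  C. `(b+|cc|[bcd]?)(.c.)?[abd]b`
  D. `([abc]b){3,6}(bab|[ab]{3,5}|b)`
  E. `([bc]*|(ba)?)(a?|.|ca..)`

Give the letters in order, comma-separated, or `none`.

A → match
B → match
C → no match — must end with 'b'
D → no match
E → no match

A, B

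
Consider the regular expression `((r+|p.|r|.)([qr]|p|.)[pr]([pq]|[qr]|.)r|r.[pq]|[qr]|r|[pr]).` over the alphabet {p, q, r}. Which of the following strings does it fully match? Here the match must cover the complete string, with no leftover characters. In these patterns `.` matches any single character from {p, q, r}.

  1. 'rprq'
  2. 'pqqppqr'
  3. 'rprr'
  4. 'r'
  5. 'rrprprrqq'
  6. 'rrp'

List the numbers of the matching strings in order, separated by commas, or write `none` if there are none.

none

1 → no match
2 → no match
3 → no match
4 → no match
5 → no match
6 → no match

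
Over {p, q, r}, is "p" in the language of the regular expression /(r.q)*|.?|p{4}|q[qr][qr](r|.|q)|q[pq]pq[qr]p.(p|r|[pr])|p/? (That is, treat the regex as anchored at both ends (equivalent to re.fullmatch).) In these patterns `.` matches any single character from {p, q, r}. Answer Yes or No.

Yes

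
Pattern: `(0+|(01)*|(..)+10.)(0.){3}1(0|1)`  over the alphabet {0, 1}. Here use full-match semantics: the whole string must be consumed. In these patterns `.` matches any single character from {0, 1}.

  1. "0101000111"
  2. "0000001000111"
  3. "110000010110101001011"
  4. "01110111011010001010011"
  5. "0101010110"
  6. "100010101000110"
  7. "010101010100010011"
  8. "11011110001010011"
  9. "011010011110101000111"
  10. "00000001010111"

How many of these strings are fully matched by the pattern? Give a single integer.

9

1 → match
2 → match
3 → no match
4 → match
5 → match
6 → match
7 → match
8 → match
9 → match
10 → match
Total matched: 9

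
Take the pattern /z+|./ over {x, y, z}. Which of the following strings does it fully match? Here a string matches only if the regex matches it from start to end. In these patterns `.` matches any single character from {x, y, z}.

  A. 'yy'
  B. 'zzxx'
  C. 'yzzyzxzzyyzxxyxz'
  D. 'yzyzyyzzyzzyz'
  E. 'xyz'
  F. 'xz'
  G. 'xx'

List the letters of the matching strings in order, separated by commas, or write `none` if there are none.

A → no match
B → no match
C → no match
D → no match
E → no match
F → no match
G → no match

none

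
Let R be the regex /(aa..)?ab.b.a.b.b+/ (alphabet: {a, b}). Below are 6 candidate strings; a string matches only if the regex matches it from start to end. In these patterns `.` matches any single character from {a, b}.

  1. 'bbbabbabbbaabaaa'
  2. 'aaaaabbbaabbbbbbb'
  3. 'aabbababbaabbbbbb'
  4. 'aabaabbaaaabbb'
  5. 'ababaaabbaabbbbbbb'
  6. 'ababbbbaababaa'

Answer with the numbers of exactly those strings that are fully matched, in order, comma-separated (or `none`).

2, 3

1 → no match — must end with 'b'
2 → match
3 → match
4 → no match
5 → no match
6 → no match — must end with 'b'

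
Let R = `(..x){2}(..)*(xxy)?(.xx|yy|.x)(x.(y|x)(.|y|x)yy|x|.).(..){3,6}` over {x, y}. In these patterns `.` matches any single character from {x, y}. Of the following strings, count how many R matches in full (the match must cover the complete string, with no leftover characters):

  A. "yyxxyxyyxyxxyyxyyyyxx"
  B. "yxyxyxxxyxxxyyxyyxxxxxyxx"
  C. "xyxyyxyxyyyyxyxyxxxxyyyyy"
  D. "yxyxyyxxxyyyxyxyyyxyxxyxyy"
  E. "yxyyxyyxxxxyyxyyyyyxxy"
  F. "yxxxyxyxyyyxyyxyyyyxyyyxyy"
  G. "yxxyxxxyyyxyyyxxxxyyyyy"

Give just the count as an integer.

A → match
B → no match
C → no match
D → no match
E → no match
F → match
G → no match
Total matched: 2

2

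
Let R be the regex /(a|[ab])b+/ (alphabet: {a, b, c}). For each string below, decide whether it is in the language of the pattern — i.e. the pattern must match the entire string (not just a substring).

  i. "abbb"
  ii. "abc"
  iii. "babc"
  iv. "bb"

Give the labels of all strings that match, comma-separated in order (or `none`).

i, iv

i → match
ii → no match — must end with "b"
iii → no match — must end with "b"
iv → match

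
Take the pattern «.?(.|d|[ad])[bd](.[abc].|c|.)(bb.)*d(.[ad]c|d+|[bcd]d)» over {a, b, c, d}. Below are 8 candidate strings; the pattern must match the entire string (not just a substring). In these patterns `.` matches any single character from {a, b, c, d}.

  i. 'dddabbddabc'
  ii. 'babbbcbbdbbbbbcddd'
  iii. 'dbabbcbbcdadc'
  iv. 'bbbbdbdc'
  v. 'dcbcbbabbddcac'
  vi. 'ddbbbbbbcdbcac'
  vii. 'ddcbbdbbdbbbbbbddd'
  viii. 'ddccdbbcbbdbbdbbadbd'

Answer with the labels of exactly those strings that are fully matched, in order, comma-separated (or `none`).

ii, iii, iv, v, vii, viii

i. 'dddabbddabc' → no match
ii → match
iii → match
iv. 'bbbbdbdc' → match
v → match
vi → no match
vii → match
viii → match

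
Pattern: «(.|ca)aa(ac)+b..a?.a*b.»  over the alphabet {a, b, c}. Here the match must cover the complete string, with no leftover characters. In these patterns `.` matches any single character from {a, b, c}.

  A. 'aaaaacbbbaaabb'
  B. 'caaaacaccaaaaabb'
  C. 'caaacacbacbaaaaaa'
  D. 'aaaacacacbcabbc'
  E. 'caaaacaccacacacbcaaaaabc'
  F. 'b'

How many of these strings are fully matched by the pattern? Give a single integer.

1

A → no match
B → no match
C → no match
D → match
E → no match
F → no match
Total matched: 1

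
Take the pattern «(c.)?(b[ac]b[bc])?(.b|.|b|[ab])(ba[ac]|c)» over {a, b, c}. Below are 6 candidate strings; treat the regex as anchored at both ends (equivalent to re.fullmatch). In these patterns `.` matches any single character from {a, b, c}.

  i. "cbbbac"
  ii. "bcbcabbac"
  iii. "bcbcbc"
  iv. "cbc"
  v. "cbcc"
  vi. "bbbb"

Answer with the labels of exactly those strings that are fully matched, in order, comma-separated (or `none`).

i. "cbbbac" → match
ii. "bcbcabbac" → match
iii. "bcbcbc" → match
iv. "cbc" → match
v. "cbcc" → match
vi. "bbbb" → no match

i, ii, iii, iv, v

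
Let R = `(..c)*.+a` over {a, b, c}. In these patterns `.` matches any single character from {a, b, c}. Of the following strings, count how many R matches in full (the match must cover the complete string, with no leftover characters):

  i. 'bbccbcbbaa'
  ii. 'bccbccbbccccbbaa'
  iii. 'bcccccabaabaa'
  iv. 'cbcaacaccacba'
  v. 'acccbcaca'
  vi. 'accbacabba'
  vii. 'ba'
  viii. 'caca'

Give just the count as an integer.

i → match
ii → match
iii → match
iv → match
v → match
vi → match
vii → match
viii → match
Total matched: 8

8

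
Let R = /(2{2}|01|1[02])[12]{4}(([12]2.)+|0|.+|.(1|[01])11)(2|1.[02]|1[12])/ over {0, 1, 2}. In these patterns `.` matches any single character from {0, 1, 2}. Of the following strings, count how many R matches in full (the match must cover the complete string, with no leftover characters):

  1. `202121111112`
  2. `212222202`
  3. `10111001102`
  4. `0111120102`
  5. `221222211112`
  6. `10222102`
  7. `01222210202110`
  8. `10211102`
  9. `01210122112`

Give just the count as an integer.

1 → no match
2 → no match
3 → no match
4 → match
5 → match
6 → match
7 → match
8 → match
9 → no match
Total matched: 5

5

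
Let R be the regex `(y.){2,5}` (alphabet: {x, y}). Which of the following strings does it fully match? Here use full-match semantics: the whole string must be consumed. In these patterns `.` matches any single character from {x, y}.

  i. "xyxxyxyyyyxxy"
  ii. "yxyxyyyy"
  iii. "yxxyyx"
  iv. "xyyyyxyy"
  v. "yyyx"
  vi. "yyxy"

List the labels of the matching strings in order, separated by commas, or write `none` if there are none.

ii, v

i → no match — must start with "y"
ii → match
iii → no match
iv → no match — must start with "y"
v → match
vi → no match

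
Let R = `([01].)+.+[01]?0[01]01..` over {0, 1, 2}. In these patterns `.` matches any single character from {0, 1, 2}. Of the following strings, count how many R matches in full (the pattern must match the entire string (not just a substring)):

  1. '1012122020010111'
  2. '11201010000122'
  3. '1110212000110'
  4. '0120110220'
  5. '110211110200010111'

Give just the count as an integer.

1 → match
2 → match
3 → match
4 → no match
5 → match
Total matched: 4

4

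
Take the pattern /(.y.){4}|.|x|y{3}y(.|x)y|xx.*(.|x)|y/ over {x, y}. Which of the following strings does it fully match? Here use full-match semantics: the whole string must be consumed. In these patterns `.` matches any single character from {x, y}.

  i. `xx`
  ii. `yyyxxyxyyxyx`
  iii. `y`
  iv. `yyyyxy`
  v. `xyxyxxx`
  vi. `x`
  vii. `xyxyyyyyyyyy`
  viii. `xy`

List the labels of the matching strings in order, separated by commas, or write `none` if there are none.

iii, iv, vi, vii

i → no match
ii → no match
iii → match
iv → match
v → no match
vi → match
vii → match
viii → no match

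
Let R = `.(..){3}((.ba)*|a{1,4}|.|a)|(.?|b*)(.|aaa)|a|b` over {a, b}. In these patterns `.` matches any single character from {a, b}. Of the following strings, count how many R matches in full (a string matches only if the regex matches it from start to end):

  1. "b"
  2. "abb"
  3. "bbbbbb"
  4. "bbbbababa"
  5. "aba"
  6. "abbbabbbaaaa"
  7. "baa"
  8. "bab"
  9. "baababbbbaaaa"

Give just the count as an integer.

1 → match
2 → no match
3 → match
4 → no match
5 → no match
6 → no match
7 → no match
8 → no match
9 → no match
Total matched: 2

2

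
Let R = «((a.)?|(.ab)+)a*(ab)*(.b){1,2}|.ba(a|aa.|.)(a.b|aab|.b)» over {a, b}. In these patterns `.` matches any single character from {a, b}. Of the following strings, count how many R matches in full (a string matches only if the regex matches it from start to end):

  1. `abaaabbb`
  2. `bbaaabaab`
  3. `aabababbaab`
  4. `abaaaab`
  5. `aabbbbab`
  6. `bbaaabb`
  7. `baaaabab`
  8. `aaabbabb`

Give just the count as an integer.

1 → match
2 → match
3 → no match
4 → match
5 → no match
6 → match
7 → no match
8 → no match
Total matched: 4

4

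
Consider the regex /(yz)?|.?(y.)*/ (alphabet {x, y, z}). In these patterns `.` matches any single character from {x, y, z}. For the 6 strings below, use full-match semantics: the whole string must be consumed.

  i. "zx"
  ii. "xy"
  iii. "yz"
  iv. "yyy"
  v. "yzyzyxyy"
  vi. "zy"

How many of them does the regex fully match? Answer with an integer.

i → no match
ii → no match
iii → match
iv → match
v → match
vi → no match
Total matched: 3

3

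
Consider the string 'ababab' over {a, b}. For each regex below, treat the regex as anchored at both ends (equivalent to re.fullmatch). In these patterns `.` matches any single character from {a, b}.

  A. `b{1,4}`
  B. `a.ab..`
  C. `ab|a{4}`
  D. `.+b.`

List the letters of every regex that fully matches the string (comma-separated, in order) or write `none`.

B

A → no match — must start with 'b'
B → match
C → no match
D → no match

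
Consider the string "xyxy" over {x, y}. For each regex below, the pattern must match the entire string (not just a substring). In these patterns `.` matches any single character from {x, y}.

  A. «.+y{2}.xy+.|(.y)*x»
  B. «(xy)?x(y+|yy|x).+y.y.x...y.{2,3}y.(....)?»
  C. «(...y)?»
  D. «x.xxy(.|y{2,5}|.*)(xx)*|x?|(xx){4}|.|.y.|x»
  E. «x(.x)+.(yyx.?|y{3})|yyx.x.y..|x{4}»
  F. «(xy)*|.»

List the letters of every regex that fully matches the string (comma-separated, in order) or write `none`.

A → no match
B → no match
C → match
D → no match
E → no match
F → match

C, F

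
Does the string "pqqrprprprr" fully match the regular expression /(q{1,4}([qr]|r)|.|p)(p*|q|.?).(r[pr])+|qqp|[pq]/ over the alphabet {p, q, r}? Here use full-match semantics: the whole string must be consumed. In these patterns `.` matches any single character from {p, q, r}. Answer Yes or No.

Yes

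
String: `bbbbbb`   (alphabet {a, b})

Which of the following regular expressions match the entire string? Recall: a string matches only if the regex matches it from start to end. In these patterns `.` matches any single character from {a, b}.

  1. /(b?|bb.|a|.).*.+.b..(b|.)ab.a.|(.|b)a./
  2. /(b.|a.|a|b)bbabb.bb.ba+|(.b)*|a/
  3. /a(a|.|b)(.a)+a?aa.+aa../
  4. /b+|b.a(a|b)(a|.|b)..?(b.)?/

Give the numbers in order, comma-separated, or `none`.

1 → no match
2 → match
3 → no match — must start with `a`
4 → match

2, 4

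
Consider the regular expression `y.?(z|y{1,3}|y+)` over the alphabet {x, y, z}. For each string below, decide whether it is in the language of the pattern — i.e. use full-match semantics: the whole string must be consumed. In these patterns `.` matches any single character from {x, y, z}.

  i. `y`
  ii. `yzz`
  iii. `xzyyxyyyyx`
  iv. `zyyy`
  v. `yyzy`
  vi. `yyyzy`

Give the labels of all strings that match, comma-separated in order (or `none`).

ii

i. `y` → no match
ii. `yzz` → match
iii. `xzyyxyyyyx` → no match — must start with `y`
iv. `zyyy` → no match — must start with `y`
v. `yyzy` → no match
vi. `yyyzy` → no match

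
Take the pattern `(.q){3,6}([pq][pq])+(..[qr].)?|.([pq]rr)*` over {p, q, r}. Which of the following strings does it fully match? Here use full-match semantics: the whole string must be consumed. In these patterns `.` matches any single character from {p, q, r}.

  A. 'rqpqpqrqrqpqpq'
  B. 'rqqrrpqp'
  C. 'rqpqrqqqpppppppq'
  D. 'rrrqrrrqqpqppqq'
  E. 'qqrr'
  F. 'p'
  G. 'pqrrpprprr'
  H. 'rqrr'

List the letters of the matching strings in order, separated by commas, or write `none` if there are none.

A, C, E, F, H

A → match
B → no match
C → match
D → no match
E → match
F → match
G → no match
H → match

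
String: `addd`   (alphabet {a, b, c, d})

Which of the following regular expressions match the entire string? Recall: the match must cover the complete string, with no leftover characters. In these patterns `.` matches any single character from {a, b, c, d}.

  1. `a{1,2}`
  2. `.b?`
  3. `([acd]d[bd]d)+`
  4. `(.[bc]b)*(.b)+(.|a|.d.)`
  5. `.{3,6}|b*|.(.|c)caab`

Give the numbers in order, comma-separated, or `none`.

1 → no match — must end with `a`
2 → no match
3 → match
4 → no match
5 → match

3, 5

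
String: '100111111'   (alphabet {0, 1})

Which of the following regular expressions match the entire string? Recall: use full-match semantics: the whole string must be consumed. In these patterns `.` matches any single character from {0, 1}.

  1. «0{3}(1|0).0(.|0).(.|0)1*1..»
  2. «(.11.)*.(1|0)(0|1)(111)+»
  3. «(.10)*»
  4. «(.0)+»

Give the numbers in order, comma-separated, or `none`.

2

1 → no match — must start with '0'
2 → match
3 → no match
4 → no match — must end with '0'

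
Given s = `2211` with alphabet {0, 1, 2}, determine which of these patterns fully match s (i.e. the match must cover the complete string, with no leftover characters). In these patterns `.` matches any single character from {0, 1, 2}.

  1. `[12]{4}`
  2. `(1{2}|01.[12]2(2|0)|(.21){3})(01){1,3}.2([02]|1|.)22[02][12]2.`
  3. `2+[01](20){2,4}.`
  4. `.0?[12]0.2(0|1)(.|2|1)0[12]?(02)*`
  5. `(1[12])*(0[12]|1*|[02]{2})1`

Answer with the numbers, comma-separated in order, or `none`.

1

1 → match
2 → no match
3 → no match
4 → no match
5 → no match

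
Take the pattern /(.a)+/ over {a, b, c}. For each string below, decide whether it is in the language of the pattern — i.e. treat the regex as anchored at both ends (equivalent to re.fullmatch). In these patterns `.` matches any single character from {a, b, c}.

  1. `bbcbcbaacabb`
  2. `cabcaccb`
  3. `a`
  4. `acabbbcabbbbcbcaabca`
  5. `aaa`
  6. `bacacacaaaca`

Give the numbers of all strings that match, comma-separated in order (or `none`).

1 → no match — must end with `a`
2 → no match — must end with `a`
3 → no match
4 → no match
5 → no match
6 → match

6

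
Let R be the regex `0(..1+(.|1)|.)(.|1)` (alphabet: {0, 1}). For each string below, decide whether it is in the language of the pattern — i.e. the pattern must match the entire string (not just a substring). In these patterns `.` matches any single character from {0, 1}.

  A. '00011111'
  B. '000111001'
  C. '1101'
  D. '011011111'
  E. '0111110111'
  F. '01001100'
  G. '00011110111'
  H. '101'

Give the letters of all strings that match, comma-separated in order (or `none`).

A

A → match
B → no match
C → no match — must start with '0'
D → no match
E → no match
F → no match
G → no match
H → no match — must start with '0'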